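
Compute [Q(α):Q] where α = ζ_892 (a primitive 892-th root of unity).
[Q(α):Q] = 444

The minimal polynomial of ζ_892 over Q is the 892-th cyclotomic polynomial Φ_892(x), which is irreducible over Q and has degree φ(892) = 444. Hence [Q(α):Q] = φ(892) = 444.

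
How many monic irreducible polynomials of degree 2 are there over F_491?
There are 120295 monic irreducible polynomials of degree 2 over F_491

Each element of F_{491^2} that lies in no proper subfield is a root of exactly one monic irreducible of degree 2 over F_491, and each such polynomial has 2 distinct roots in F_{491^2}. By Möbius inversion the count is N_491(2) = (1/2) Σ_{d|2} μ(2/d) · 491^d = (1/2)(μ(2)·491^1 + μ(1)·491^2) = 240590/2 = 120295.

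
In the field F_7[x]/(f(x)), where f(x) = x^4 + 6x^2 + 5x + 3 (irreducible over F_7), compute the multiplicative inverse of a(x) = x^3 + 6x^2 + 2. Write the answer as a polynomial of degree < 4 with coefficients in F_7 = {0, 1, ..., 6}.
a(x)^(-1) ≡ 2x^3 + 4x^2 + 6x + 3 (mod f(x))

Since f is irreducible over F_7, F_7[x]/(f) is a field and a(x) ≠ 0 has an inverse. Apply the extended Euclidean algorithm to f(x) and a(x) in F_7[x]: f(x) = (x + 1)·a(x) + (3x + 1);  a(x) = (5x^2 + 5x + 3)·(3x + 1) + (6). The last nonzero remainder is the constant 6 = gcd(f, a) in F_7. Back-substituting through the division chain expresses 6 = s(x)·a(x) + t(x)·f(x) with s(x) ≡ 5x^3 + 3x^2 + x + 4 (mod f), so (5x^3 + 3x^2 + x + 4)·a(x) ≡ 6 (mod f). Multiplying by 6^(-1) ≡ 6 in F_7 gives a(x)^(-1) ≡ 6·(5x^3 + 3x^2 + x + 4) ≡ 2x^3 + 4x^2 + 6x + 3 (mod f). Check: (x^3 + 6x^2 + 2)·(2x^3 + 4x^2 + 6x + 3) = 2x^6 + 2x^5 + 2x^4 + x^3 + 5x^2 + 5x + 6 ≡ 1 (mod x^4 + 6x^2 + 5x + 3).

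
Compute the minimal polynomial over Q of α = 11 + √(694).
m_α(x) = x^2 - 22x - 573

From α - 11 = √(694), squaring gives (α - 11)^2 = 694, i.e. α^2 - 22α + 121 = 694, so α^2 - 22α - 573 = 0. The discriminant of x^2 - 22x - 573 is (-22)^2 - 4·(-573) = 484 + 2292 = 2776, and 4·(694) is not a perfect square in Q since 694 is squarefree and ≠ 1. Hence x^2 - 22x - 573 is irreducible over Q and is the minimal polynomial of α.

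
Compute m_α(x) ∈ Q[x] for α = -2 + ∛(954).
m_α(x) = x^3 + 6x^2 + 12x - 946

Set β = α + 2 = ∛(954), so β^3 = 954. Then (α + 2)^3 - 954 = 0, i.e. α is a root of g(x) = (x + 2)^3 - 954 = x^3 + 6x^2 + 12x - 946. Since g(x) = h(x + 2) where h(x) = x^3 - 954, and h is irreducible over Q (because 954 is not a perfect cube, so h has no rational root, and a monic cubic with no rational root is irreducible), g is also irreducible (irreducibility is preserved under the substitution x → x + 2). Hence m_α(x) = x^3 + 6x^2 + 12x - 946.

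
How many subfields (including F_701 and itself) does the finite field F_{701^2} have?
F_{701^2} has 2 subfields

The subfields of F_{p^n} are exactly the fields F_{p^d} for d | n (each is the fixed field of the unique index-d subgroup of Gal(F_{p^n}/F_p) ≅ Z/nZ). The divisors of n = 2 are {1, 2}, giving 2 subfields: F_{701^1}, F_{701^2}.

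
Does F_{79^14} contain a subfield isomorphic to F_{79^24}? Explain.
No: F_{79^24} is not a subfield of F_{79^14}

F_{p^m} embeds in F_{p^n} iff m | n. Here 24 ∤ 14 (since 14 = 0·24 + 14 with remainder 14 ≠ 0), so F_{79^24} is not a subfield of F_{79^14}. Equivalently: if it were, the tower law would give 24 = [F_{79^24}:F_79] dividing [F_{79^14}:F_79] = 14, contradiction.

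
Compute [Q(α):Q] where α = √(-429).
[Q(α):Q] = 2

[Q(α):Q] equals the degree of the minimal polynomial of α. Here α^2 = -429 and x^2 + 429 is irreducible (d = -429 is squarefree, ≠ 1, hence not a square), so deg(m_α) = 2. Thus [Q(α):Q] = 2.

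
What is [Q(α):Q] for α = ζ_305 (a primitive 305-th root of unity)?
[Q(α):Q] = 240

The minimal polynomial of ζ_305 over Q is the 305-th cyclotomic polynomial Φ_305(x), which is irreducible over Q and has degree φ(305) = 240. Hence [Q(α):Q] = φ(305) = 240.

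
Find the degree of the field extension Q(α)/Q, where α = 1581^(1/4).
[Q(α):Q] = 4

α is a root of x^4 - 1581. By Eisenstein's criterion at the prime p = 3 (which divides the constant term 1581 but p^2 = 9 does not, since 1581 is squarefree), x^4 - 1581 is irreducible over Q. Hence [Q(α):Q] = 4.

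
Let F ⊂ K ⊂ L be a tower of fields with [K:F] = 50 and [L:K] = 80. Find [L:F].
[L:F] = 4000

The tower law says that for any tower of field extensions F ⊂ K ⊂ L with finite degrees, [L:F] = [L:K] · [K:F]. Here this gives [L:F] = 80 · 50 = 4000.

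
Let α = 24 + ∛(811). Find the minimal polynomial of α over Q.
m_α(x) = x^3 - 72x^2 + 1728x - 14635

Set β = α - 24 = ∛(811), so β^3 = 811. Then (α - 24)^3 - 811 = 0, i.e. α is a root of g(x) = (x - 24)^3 - 811 = x^3 - 72x^2 + 1728x - 14635. Since g(x) = h(x - 24) where h(x) = x^3 - 811, and h is irreducible over Q (because 811 is not a perfect cube, so h has no rational root, and a monic cubic with no rational root is irreducible), g is also irreducible (irreducibility is preserved under the substitution x → x - 24). Hence m_α(x) = x^3 - 72x^2 + 1728x - 14635.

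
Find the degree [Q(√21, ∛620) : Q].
[Q(√21, ∛620) : Q] = 6

Let L = Q(√21, ∛620). Since Q(√21) ⊂ L and [Q(√21):Q] = 2, the tower law gives 2 | [L:Q]. Likewise Q(∛620) ⊂ L with [Q(∛620):Q] = 3 (because 620 is not a perfect cube), so 3 | [L:Q]. As gcd(2,3) = 1, [L:Q] is divisible by 6. Conversely L is generated over Q by √21 and ∛620, so [L:Q] ≤ 2·3 = 6. Therefore [Q(√21, ∛620) : Q] = 6.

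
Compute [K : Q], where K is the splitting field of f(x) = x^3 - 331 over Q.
[K : Q] = 6

The roots of x^3 - 331 are ∛331, ω∛331, ω^2∛331 where ω = e^(2πi/3) is a primitive cube root of unity, so K = Q(∛331, ω). Now [Q(∛331):Q] = 3 (since 331 is not a perfect cube, x^3 - 331 is irreducible) and [Q(ω):Q] = 2. Both 2 and 3 divide [K:Q], and [K:Q] ≤ 3·2 = 6, so [K:Q] = 6. (Equivalently: Q(∛331) ⊂ R but ω ∉ R, so [K : Q(∛331)] = 2.)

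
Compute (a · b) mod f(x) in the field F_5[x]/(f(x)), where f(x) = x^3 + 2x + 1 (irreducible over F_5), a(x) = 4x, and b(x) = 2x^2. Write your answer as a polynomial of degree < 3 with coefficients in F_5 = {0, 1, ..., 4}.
a · b ≡ 4x + 2 (mod f(x))

Multiply in F_5[x]: a(x)·b(x) = (4x)·(2x^2) = 3x^3. This has degree ≥ 3, so divide by f(x) over F_5: 3x^3 = (3)·(x^3 + 2x + 1) + (4x + 2). Hence a·b ≡ 4x + 2 (mod f). (F_5[x]/(f) is a field with 5^3 = 125 elements since f is irreducible of degree 3.)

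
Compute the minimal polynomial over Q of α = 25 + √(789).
m_α(x) = x^2 - 50x - 164

From α - 25 = √(789), squaring gives (α - 25)^2 = 789, i.e. α^2 - 50α + 625 = 789, so α^2 - 50α - 164 = 0. The discriminant of x^2 - 50x - 164 is (-50)^2 - 4·(-164) = 2500 + 656 = 3156, and 4·(789) is not a perfect square in Q since 789 is squarefree and ≠ 1. Hence x^2 - 50x - 164 is irreducible over Q and is the minimal polynomial of α.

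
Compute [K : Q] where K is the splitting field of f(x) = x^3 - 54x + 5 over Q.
[K : Q] = 6

By the rational root test, any rational root of the monic integer polynomial f(x) = x^3 - 54x + 5 must be an integer dividing the constant term 5, i.e. one of ±{1, 5}. Evaluating: f(1) = -48, f(-1) = 58, f(5) = -140, f(-5) = 150; none is 0, so f has no rational root and is therefore irreducible over Q (a cubic with no linear factor over a field is irreducible). For an irreducible cubic, the Galois group is A_3 or S_3 according as the discriminant disc(f) = -4a^3 - 27b^2 = -4·(-54)^3 - 27·(5)^2 = 629181 is or is not a square in Q. Here disc(f) = 629181 is not a perfect square in Q, so the Galois group of f over Q is not contained in A_3 and must be all of S_3. The splitting field has degree |S_3| = 6 over Q, so [K : Q] = 6.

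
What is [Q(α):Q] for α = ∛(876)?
[Q(α):Q] = 3

The minimal polynomial of α is x^3 - 876, irreducible over Q since 876 is not a perfect cube (so x^3 - 876 has no rational root). Hence [Q(α):Q] = deg(m_α) = 3.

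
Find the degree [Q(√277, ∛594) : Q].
[Q(√277, ∛594) : Q] = 6

Let L = Q(√277, ∛594). Since Q(√277) ⊂ L and [Q(√277):Q] = 2, the tower law gives 2 | [L:Q]. Likewise Q(∛594) ⊂ L with [Q(∛594):Q] = 3 (because 594 is not a perfect cube), so 3 | [L:Q]. As gcd(2,3) = 1, [L:Q] is divisible by 6. Conversely L is generated over Q by √277 and ∛594, so [L:Q] ≤ 2·3 = 6. Therefore [Q(√277, ∛594) : Q] = 6.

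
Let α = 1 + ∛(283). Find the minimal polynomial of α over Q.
m_α(x) = x^3 - 3x^2 + 3x - 284

Set β = α - 1 = ∛(283), so β^3 = 283. Then (α - 1)^3 - 283 = 0, i.e. α is a root of g(x) = (x - 1)^3 - 283 = x^3 - 3x^2 + 3x - 284. Since g(x) = h(x - 1) where h(x) = x^3 - 283, and h is irreducible over Q (because 283 is not a perfect cube, so h has no rational root, and a monic cubic with no rational root is irreducible), g is also irreducible (irreducibility is preserved under the substitution x → x - 1). Hence m_α(x) = x^3 - 3x^2 + 3x - 284.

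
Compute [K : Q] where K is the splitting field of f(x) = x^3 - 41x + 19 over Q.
[K : Q] = 6

By the rational root test, any rational root of the monic integer polynomial f(x) = x^3 - 41x + 19 must be an integer dividing the constant term 19, i.e. one of ±{1, 19}. Evaluating: f(1) = -21, f(-1) = 59, f(19) = 6099, f(-19) = -6061; none is 0, so f has no rational root and is therefore irreducible over Q (a cubic with no linear factor over a field is irreducible). For an irreducible cubic, the Galois group is A_3 or S_3 according as the discriminant disc(f) = -4a^3 - 27b^2 = -4·(-41)^3 - 27·(19)^2 = 265937 is or is not a square in Q. Here disc(f) = 265937 is not a perfect square in Q, so the Galois group of f over Q is not contained in A_3 and must be all of S_3. The splitting field has degree |S_3| = 6 over Q, so [K : Q] = 6.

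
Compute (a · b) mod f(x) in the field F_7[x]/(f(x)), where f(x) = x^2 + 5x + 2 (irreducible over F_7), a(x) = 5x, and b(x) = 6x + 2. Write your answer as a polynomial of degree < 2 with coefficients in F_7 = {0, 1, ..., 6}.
a · b ≡ 3 (mod f(x))

Multiply in F_7[x]: a(x)·b(x) = (5x)·(6x + 2) = 2x^2 + 3x. This has degree ≥ 2, so divide by f(x) over F_7: 2x^2 + 3x = (2)·(x^2 + 5x + 2) + (3). Hence a·b ≡ 3 (mod f). (F_7[x]/(f) is a field with 7^2 = 49 elements since f is irreducible of degree 2.)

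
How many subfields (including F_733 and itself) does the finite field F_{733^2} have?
F_{733^2} has 2 subfields

The subfields of F_{p^n} are exactly the fields F_{p^d} for d | n (each is the fixed field of the unique index-d subgroup of Gal(F_{p^n}/F_p) ≅ Z/nZ). The divisors of n = 2 are {1, 2}, giving 2 subfields: F_{733^1}, F_{733^2}.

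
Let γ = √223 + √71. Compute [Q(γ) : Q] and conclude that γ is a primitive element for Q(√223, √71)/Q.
[Q(γ) : Q] = 4 (equivalently, Q(γ) = Q(√223, √71))

Obviously Q(γ) ⊆ Q(√223, √71), and [Q(√223, √71):Q] = 4 (since 223, 71 are distinct squarefree integers > 1 with 15833 not a perfect square). To show equality we compute the minimal polynomial of γ. From γ = √223 + √71: γ^2 = 223 + 2√(15833) + 71 = 294 + 2√(15833), so γ^2 - 294 = 2√(15833); squaring, (γ^2 - 294)^2 = 4·15833, i.e. γ^4 - 588γ^2 + 86436 - 63332 = 0, i.e. γ^4 - 588γ^2 + 23104 = 0. So γ is a root of x^4 - 588x^2 + 23104. This polynomial is irreducible over Q: it has no rational root (each ±√223 ± √71 is irrational), and any factorization into two quadratics over Q would force √(15833) ∈ Q (pairing opposite roots) or √223, √71 ∈ Q (other pairings), all impossible. Hence [Q(γ):Q] = 4 = [Q(√223, √71):Q], so Q(γ) = Q(√223, √71).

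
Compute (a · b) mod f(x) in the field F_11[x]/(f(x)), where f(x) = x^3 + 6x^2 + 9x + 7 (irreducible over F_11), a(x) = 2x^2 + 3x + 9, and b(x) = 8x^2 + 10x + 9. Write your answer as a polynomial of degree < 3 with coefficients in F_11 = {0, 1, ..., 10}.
a · b ≡ 2x^2 + 5 (mod f(x))

Multiply in F_11[x]: a(x)·b(x) = (2x^2 + 3x + 9)·(8x^2 + 10x + 9) = 5x^4 + 10x^2 + 7x + 4. This has degree ≥ 3, so divide by f(x) over F_11: 5x^4 + 10x^2 + 7x + 4 = (5x + 3)·(x^3 + 6x^2 + 9x + 7) + (2x^2 + 5). Hence a·b ≡ 2x^2 + 5 (mod f). (F_11[x]/(f) is a field with 11^3 = 1331 elements since f is irreducible of degree 3.)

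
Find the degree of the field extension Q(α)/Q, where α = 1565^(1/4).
[Q(α):Q] = 4

α is a root of x^4 - 1565. By Eisenstein's criterion at the prime p = 5 (which divides the constant term 1565 but p^2 = 25 does not, since 1565 is squarefree), x^4 - 1565 is irreducible over Q. Hence [Q(α):Q] = 4.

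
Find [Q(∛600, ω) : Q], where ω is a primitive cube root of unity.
[Q(∛600, ω) : Q] = 6

[Q(∛600):Q] = 3 (min poly x^3 - 600, irreducible since 600 is not a perfect cube). [Q(ω):Q] = 2 (min poly x^2 + x + 1). Since Q(∛600) ⊂ R and ω ∉ R, we have ω ∉ Q(∛600), so x^2 + x + 1 remains irreducible over Q(∛600) and [Q(∛600, ω) : Q(∛600)] = 2. By the tower law, [Q(∛600, ω) : Q] = 3 · 2 = 6. (In fact Q(∛600, ω) is the splitting field of x^3 - 600 over Q.)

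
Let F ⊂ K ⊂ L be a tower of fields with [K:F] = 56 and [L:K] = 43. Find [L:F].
[L:F] = 2408

The tower law says that for any tower of field extensions F ⊂ K ⊂ L with finite degrees, [L:F] = [L:K] · [K:F]. Here this gives [L:F] = 43 · 56 = 2408.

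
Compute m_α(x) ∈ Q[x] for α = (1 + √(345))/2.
m_α(x) = x^2 - x - 86

From 2α - 1 = √(345), squaring gives (2α - 1)^2 = 345, i.e. 4α^2 - 4α + 1 = 345, so α^2 - α + (1 - 345)/4 = 0. Since 345 ≡ 1 (mod 4), (1 - 345)/4 = -86 ∈ Z. The polynomial x^2 - x - 86 has discriminant 1 - 4·(-86) = 345, which is not a perfect square in Q (d = 345 is squarefree and ≠ 1), so x^2 - x - 86 is irreducible over Q. It is the minimal polynomial of α.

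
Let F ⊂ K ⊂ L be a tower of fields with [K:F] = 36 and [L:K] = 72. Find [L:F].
[L:F] = 2592

The tower law says that for any tower of field extensions F ⊂ K ⊂ L with finite degrees, [L:F] = [L:K] · [K:F]. Here this gives [L:F] = 72 · 36 = 2592.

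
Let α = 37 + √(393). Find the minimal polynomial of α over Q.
m_α(x) = x^2 - 74x + 976

From α - 37 = √(393), squaring gives (α - 37)^2 = 393, i.e. α^2 - 74α + 1369 = 393, so α^2 - 74α + 976 = 0. The discriminant of x^2 - 74x + 976 is (-74)^2 - 4·(976) = 5476 - 3904 = 1572, and 4·(393) is not a perfect square in Q since 393 is squarefree and ≠ 1. Hence x^2 - 74x + 976 is irreducible over Q and is the minimal polynomial of α.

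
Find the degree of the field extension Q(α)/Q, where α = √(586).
[Q(α):Q] = 2

[Q(α):Q] equals the degree of the minimal polynomial of α. Here α^2 = 586 and x^2 - 586 is irreducible (d = 586 is squarefree, ≠ 1, hence not a square), so deg(m_α) = 2. Thus [Q(α):Q] = 2.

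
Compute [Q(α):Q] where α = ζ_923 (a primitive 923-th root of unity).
[Q(α):Q] = 840

The minimal polynomial of ζ_923 over Q is the 923-th cyclotomic polynomial Φ_923(x), which is irreducible over Q and has degree φ(923) = 840. Hence [Q(α):Q] = φ(923) = 840.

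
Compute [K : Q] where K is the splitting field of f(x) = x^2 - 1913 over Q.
[K : Q] = 2

f(x) = x^2 - 1913 factors as (x - √1913)(x + √1913). The splitting field is K = Q(√1913). Since 1913 is squarefree and > 1, it is not a perfect square, so x^2 - 1913 is irreducible over Q and [Q(√1913) : Q] = 2. Hence [K : Q] = 2.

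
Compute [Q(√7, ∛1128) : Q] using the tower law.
[Q(√7, ∛1128) : Q] = 6

Let L = Q(√7, ∛1128). Since Q(√7) ⊂ L and [Q(√7):Q] = 2, the tower law gives 2 | [L:Q]. Likewise Q(∛1128) ⊂ L with [Q(∛1128):Q] = 3 (because 1128 is not a perfect cube), so 3 | [L:Q]. As gcd(2,3) = 1, [L:Q] is divisible by 6. Conversely L is generated over Q by √7 and ∛1128, so [L:Q] ≤ 2·3 = 6. Therefore [Q(√7, ∛1128) : Q] = 6.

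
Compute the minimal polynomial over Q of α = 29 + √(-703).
m_α(x) = x^2 - 58x + 1544

From α - 29 = √(-703), squaring gives (α - 29)^2 = -703, i.e. α^2 - 58α + 841 = -703, so α^2 - 58α + 1544 = 0. The discriminant of x^2 - 58x + 1544 is (-58)^2 - 4·(1544) = 3364 - 6176 = -2812, and 4·(-703) is not a perfect square in Q since -703 is squarefree and ≠ 1. Hence x^2 - 58x + 1544 is irreducible over Q and is the minimal polynomial of α.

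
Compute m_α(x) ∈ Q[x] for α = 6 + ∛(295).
m_α(x) = x^3 - 18x^2 + 108x - 511

Set β = α - 6 = ∛(295), so β^3 = 295. Then (α - 6)^3 - 295 = 0, i.e. α is a root of g(x) = (x - 6)^3 - 295 = x^3 - 18x^2 + 108x - 511. Since g(x) = h(x - 6) where h(x) = x^3 - 295, and h is irreducible over Q (because 295 is not a perfect cube, so h has no rational root, and a monic cubic with no rational root is irreducible), g is also irreducible (irreducibility is preserved under the substitution x → x - 6). Hence m_α(x) = x^3 - 18x^2 + 108x - 511.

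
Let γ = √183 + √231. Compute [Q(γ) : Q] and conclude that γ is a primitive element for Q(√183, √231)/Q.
[Q(γ) : Q] = 4 (equivalently, Q(γ) = Q(√183, √231))

Obviously Q(γ) ⊆ Q(√183, √231), and [Q(√183, √231):Q] = 4 (since 183, 231 are distinct squarefree integers > 1 with 42273 not a perfect square). To show equality we compute the minimal polynomial of γ. From γ = √183 + √231: γ^2 = 183 + 2√(42273) + 231 = 414 + 2√(42273), so γ^2 - 414 = 2√(42273); squaring, (γ^2 - 414)^2 = 4·42273, i.e. γ^4 - 828γ^2 + 171396 - 169092 = 0, i.e. γ^4 - 828γ^2 + 2304 = 0. So γ is a root of x^4 - 828x^2 + 2304. This polynomial is irreducible over Q: it has no rational root (each ±√183 ± √231 is irrational), and any factorization into two quadratics over Q would force √(42273) ∈ Q (pairing opposite roots) or √183, √231 ∈ Q (other pairings), all impossible. Hence [Q(γ):Q] = 4 = [Q(√183, √231):Q], so Q(γ) = Q(√183, √231).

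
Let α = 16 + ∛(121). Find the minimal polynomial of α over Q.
m_α(x) = x^3 - 48x^2 + 768x - 4217

Set β = α - 16 = ∛(121), so β^3 = 121. Then (α - 16)^3 - 121 = 0, i.e. α is a root of g(x) = (x - 16)^3 - 121 = x^3 - 48x^2 + 768x - 4217. Since g(x) = h(x - 16) where h(x) = x^3 - 121, and h is irreducible over Q (because 121 is not a perfect cube, so h has no rational root, and a monic cubic with no rational root is irreducible), g is also irreducible (irreducibility is preserved under the substitution x → x - 16). Hence m_α(x) = x^3 - 48x^2 + 768x - 4217.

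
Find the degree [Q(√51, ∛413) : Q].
[Q(√51, ∛413) : Q] = 6

Let L = Q(√51, ∛413). Since Q(√51) ⊂ L and [Q(√51):Q] = 2, the tower law gives 2 | [L:Q]. Likewise Q(∛413) ⊂ L with [Q(∛413):Q] = 3 (because 413 is not a perfect cube), so 3 | [L:Q]. As gcd(2,3) = 1, [L:Q] is divisible by 6. Conversely L is generated over Q by √51 and ∛413, so [L:Q] ≤ 2·3 = 6. Therefore [Q(√51, ∛413) : Q] = 6.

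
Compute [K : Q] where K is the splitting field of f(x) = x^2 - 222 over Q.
[K : Q] = 2

f(x) = x^2 - 222 factors as (x - √222)(x + √222). The splitting field is K = Q(√222). Since 222 is squarefree and > 1, it is not a perfect square, so x^2 - 222 is irreducible over Q and [Q(√222) : Q] = 2. Hence [K : Q] = 2.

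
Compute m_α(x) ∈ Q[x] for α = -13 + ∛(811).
m_α(x) = x^3 + 39x^2 + 507x + 1386

Set β = α + 13 = ∛(811), so β^3 = 811. Then (α + 13)^3 - 811 = 0, i.e. α is a root of g(x) = (x + 13)^3 - 811 = x^3 + 39x^2 + 507x + 1386. Since g(x) = h(x + 13) where h(x) = x^3 - 811, and h is irreducible over Q (because 811 is not a perfect cube, so h has no rational root, and a monic cubic with no rational root is irreducible), g is also irreducible (irreducibility is preserved under the substitution x → x + 13). Hence m_α(x) = x^3 + 39x^2 + 507x + 1386.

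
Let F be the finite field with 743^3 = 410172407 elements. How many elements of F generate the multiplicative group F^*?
There are φ(410172406) = 172471104 primitive elements

F_q^* is cyclic of order q - 1 = 410172406. A cyclic group of order m has exactly φ(m) generators. Here m = 410172406 = 2 · 7 · 53 · 552793, so the number of primitive elements is φ(410172406) = 172471104.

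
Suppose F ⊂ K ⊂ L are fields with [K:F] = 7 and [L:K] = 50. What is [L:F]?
[L:F] = 350

The tower law says that for any tower of field extensions F ⊂ K ⊂ L with finite degrees, [L:F] = [L:K] · [K:F]. Here this gives [L:F] = 50 · 7 = 350.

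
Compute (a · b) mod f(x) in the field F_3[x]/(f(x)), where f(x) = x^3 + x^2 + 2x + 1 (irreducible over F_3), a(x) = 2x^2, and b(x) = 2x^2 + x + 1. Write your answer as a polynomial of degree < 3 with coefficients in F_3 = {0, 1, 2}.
a · b ≡ 2x^2 + 2 (mod f(x))

Multiply in F_3[x]: a(x)·b(x) = (2x^2)·(2x^2 + x + 1) = x^4 + 2x^3 + 2x^2. This has degree ≥ 3, so divide by f(x) over F_3: x^4 + 2x^3 + 2x^2 = (x + 1)·(x^3 + x^2 + 2x + 1) + (2x^2 + 2). Hence a·b ≡ 2x^2 + 2 (mod f). (F_3[x]/(f) is a field with 3^3 = 27 elements since f is irreducible of degree 3.)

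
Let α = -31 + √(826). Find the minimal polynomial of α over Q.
m_α(x) = x^2 + 62x + 135

From α + 31 = √(826), squaring gives (α + 31)^2 = 826, i.e. α^2 + 62α + 961 = 826, so α^2 + 62α + 135 = 0. The discriminant of x^2 + 62x + 135 is (62)^2 - 4·(135) = 3844 - 540 = 3304, and 4·(826) is not a perfect square in Q since 826 is squarefree and ≠ 1. Hence x^2 + 62x + 135 is irreducible over Q and is the minimal polynomial of α.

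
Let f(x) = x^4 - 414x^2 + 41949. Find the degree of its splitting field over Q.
[K : Q] = 4

Solving the quadratic in x^2: x^2 = (414 ± √(414^2 - 4·41949))/2 = (414 ± √3600)/2 = (414 ± 60)/2, giving x^2 = 237 or x^2 = 177. So f(x) = (x^2 - 237)(x^2 - 177) and the roots of f are ±√237, ±√177. Hence the splitting field is K = Q(√237, √177). Since 237 and 177 are distinct squarefree integers > 1, their product 41949 is not a perfect square, so √177 ∉ Q(√237). By the tower law [K:Q] = [Q(√237,√177):Q(√237)] · [Q(√237):Q] = 2 · 2 = 4.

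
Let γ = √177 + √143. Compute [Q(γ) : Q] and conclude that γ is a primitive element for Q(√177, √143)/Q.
[Q(γ) : Q] = 4 (equivalently, Q(γ) = Q(√177, √143))

Obviously Q(γ) ⊆ Q(√177, √143), and [Q(√177, √143):Q] = 4 (since 177, 143 are distinct squarefree integers > 1 with 25311 not a perfect square). To show equality we compute the minimal polynomial of γ. From γ = √177 + √143: γ^2 = 177 + 2√(25311) + 143 = 320 + 2√(25311), so γ^2 - 320 = 2√(25311); squaring, (γ^2 - 320)^2 = 4·25311, i.e. γ^4 - 640γ^2 + 102400 - 101244 = 0, i.e. γ^4 - 640γ^2 + 1156 = 0. So γ is a root of x^4 - 640x^2 + 1156. This polynomial is irreducible over Q: it has no rational root (each ±√177 ± √143 is irrational), and any factorization into two quadratics over Q would force √(25311) ∈ Q (pairing opposite roots) or √177, √143 ∈ Q (other pairings), all impossible. Hence [Q(γ):Q] = 4 = [Q(√177, √143):Q], so Q(γ) = Q(√177, √143).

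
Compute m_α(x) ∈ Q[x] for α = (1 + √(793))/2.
m_α(x) = x^2 - x - 198

From 2α - 1 = √(793), squaring gives (2α - 1)^2 = 793, i.e. 4α^2 - 4α + 1 = 793, so α^2 - α + (1 - 793)/4 = 0. Since 793 ≡ 1 (mod 4), (1 - 793)/4 = -198 ∈ Z. The polynomial x^2 - x - 198 has discriminant 1 - 4·(-198) = 793, which is not a perfect square in Q (d = 793 is squarefree and ≠ 1), so x^2 - x - 198 is irreducible over Q. It is the minimal polynomial of α.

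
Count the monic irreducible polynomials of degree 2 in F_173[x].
There are 14878 monic irreducible polynomials of degree 2 over F_173

Each element of F_{173^2} that lies in no proper subfield is a root of exactly one monic irreducible of degree 2 over F_173, and each such polynomial has 2 distinct roots in F_{173^2}. By Möbius inversion the count is N_173(2) = (1/2) Σ_{d|2} μ(2/d) · 173^d = (1/2)(μ(2)·173^1 + μ(1)·173^2) = 29756/2 = 14878.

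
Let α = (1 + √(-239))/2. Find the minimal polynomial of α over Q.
m_α(x) = x^2 - x + 60

From 2α - 1 = √(-239), squaring gives (2α - 1)^2 = -239, i.e. 4α^2 - 4α + 1 = -239, so α^2 - α + (1 + 239)/4 = 0. Since -239 ≡ 1 (mod 4), (1 + 239)/4 = 60 ∈ Z. The polynomial x^2 - x + 60 has discriminant 1 - 4·(60) = -239, which is not a perfect square in Q (d = -239 is squarefree and ≠ 1), so x^2 - x + 60 is irreducible over Q. It is the minimal polynomial of α.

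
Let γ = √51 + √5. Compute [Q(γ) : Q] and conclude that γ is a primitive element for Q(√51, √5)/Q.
[Q(γ) : Q] = 4 (equivalently, Q(γ) = Q(√51, √5))

Obviously Q(γ) ⊆ Q(√51, √5), and [Q(√51, √5):Q] = 4 (since 51, 5 are distinct squarefree integers > 1 with 255 not a perfect square). To show equality we compute the minimal polynomial of γ. From γ = √51 + √5: γ^2 = 51 + 2√(255) + 5 = 56 + 2√(255), so γ^2 - 56 = 2√(255); squaring, (γ^2 - 56)^2 = 4·255, i.e. γ^4 - 112γ^2 + 3136 - 1020 = 0, i.e. γ^4 - 112γ^2 + 2116 = 0. So γ is a root of x^4 - 112x^2 + 2116. This polynomial is irreducible over Q: it has no rational root (each ±√51 ± √5 is irrational), and any factorization into two quadratics over Q would force √(255) ∈ Q (pairing opposite roots) or √51, √5 ∈ Q (other pairings), all impossible. Hence [Q(γ):Q] = 4 = [Q(√51, √5):Q], so Q(γ) = Q(√51, √5).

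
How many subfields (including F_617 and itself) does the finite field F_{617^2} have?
F_{617^2} has 2 subfields

The subfields of F_{p^n} are exactly the fields F_{p^d} for d | n (each is the fixed field of the unique index-d subgroup of Gal(F_{p^n}/F_p) ≅ Z/nZ). The divisors of n = 2 are {1, 2}, giving 2 subfields: F_{617^1}, F_{617^2}.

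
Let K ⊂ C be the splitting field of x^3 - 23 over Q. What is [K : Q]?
[K : Q] = 6

The roots of x^3 - 23 are ∛23, ω∛23, ω^2∛23 where ω = e^(2πi/3) is a primitive cube root of unity, so K = Q(∛23, ω). Now [Q(∛23):Q] = 3 (since 23 is not a perfect cube, x^3 - 23 is irreducible) and [Q(ω):Q] = 2. Both 2 and 3 divide [K:Q], and [K:Q] ≤ 3·2 = 6, so [K:Q] = 6. (Equivalently: Q(∛23) ⊂ R but ω ∉ R, so [K : Q(∛23)] = 2.)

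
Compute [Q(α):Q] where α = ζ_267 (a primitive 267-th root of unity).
[Q(α):Q] = 176

The minimal polynomial of ζ_267 over Q is the 267-th cyclotomic polynomial Φ_267(x), which is irreducible over Q and has degree φ(267) = 176. Hence [Q(α):Q] = φ(267) = 176.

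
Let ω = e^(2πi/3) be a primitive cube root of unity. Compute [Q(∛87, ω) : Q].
[Q(∛87, ω) : Q] = 6

[Q(∛87):Q] = 3 (min poly x^3 - 87, irreducible since 87 is not a perfect cube). [Q(ω):Q] = 2 (min poly x^2 + x + 1). Since Q(∛87) ⊂ R and ω ∉ R, we have ω ∉ Q(∛87), so x^2 + x + 1 remains irreducible over Q(∛87) and [Q(∛87, ω) : Q(∛87)] = 2. By the tower law, [Q(∛87, ω) : Q] = 3 · 2 = 6. (In fact Q(∛87, ω) is the splitting field of x^3 - 87 over Q.)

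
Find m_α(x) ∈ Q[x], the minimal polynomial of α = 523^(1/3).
m_α(x) = x^3 - 523

α satisfies α^3 = 523, so x^3 - 523 annihilates α. By the rational root test, a rational root p/q (in lowest terms) of x^3 - 523 would satisfy p^3 = 523 q^3, forcing q = 1 and p^3 = 523; but 523 is not a perfect cube, contradiction. A monic cubic over Q with no rational root is irreducible (any nontrivial factorization would include a linear factor). Hence x^3 - 523 is the minimal polynomial of α, and in particular [Q(α):Q] = 3.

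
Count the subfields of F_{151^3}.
F_{151^3} has 2 subfields

The subfields of F_{p^n} are exactly the fields F_{p^d} for d | n (each is the fixed field of the unique index-d subgroup of Gal(F_{p^n}/F_p) ≅ Z/nZ). The divisors of n = 3 are {1, 3}, giving 2 subfields: F_{151^1}, F_{151^3}.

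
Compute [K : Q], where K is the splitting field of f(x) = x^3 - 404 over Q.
[K : Q] = 6

The roots of x^3 - 404 are ∛404, ω∛404, ω^2∛404 where ω = e^(2πi/3) is a primitive cube root of unity, so K = Q(∛404, ω). Now [Q(∛404):Q] = 3 (since 404 is not a perfect cube, x^3 - 404 is irreducible) and [Q(ω):Q] = 2. Both 2 and 3 divide [K:Q], and [K:Q] ≤ 3·2 = 6, so [K:Q] = 6. (Equivalently: Q(∛404) ⊂ R but ω ∉ R, so [K : Q(∛404)] = 2.)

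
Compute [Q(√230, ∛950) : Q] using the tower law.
[Q(√230, ∛950) : Q] = 6

Let L = Q(√230, ∛950). Since Q(√230) ⊂ L and [Q(√230):Q] = 2, the tower law gives 2 | [L:Q]. Likewise Q(∛950) ⊂ L with [Q(∛950):Q] = 3 (because 950 is not a perfect cube), so 3 | [L:Q]. As gcd(2,3) = 1, [L:Q] is divisible by 6. Conversely L is generated over Q by √230 and ∛950, so [L:Q] ≤ 2·3 = 6. Therefore [Q(√230, ∛950) : Q] = 6.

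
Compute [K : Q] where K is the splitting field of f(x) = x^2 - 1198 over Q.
[K : Q] = 2

f(x) = x^2 - 1198 factors as (x - √1198)(x + √1198). The splitting field is K = Q(√1198). Since 1198 is squarefree and > 1, it is not a perfect square, so x^2 - 1198 is irreducible over Q and [Q(√1198) : Q] = 2. Hence [K : Q] = 2.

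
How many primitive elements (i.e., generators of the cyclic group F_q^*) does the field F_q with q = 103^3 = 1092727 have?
There are φ(1092726) = 342720 primitive elements

F_q^* is cyclic of order q - 1 = 1092726. A cyclic group of order m has exactly φ(m) generators. Here m = 1092726 = 2 · 3^2 · 17 · 3571, so the number of primitive elements is φ(1092726) = 342720.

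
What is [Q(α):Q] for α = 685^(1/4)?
[Q(α):Q] = 4

α is a root of x^4 - 685. By Eisenstein's criterion at the prime p = 5 (which divides the constant term 685 but p^2 = 25 does not, since 685 is squarefree), x^4 - 685 is irreducible over Q. Hence [Q(α):Q] = 4.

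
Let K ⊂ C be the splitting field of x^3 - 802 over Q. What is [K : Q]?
[K : Q] = 6

The roots of x^3 - 802 are ∛802, ω∛802, ω^2∛802 where ω = e^(2πi/3) is a primitive cube root of unity, so K = Q(∛802, ω). Now [Q(∛802):Q] = 3 (since 802 is not a perfect cube, x^3 - 802 is irreducible) and [Q(ω):Q] = 2. Both 2 and 3 divide [K:Q], and [K:Q] ≤ 3·2 = 6, so [K:Q] = 6. (Equivalently: Q(∛802) ⊂ R but ω ∉ R, so [K : Q(∛802)] = 2.)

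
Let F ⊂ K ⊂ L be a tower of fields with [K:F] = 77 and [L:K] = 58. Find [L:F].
[L:F] = 4466

The tower law says that for any tower of field extensions F ⊂ K ⊂ L with finite degrees, [L:F] = [L:K] · [K:F]. Here this gives [L:F] = 58 · 77 = 4466.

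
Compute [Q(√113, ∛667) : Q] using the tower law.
[Q(√113, ∛667) : Q] = 6

Let L = Q(√113, ∛667). Since Q(√113) ⊂ L and [Q(√113):Q] = 2, the tower law gives 2 | [L:Q]. Likewise Q(∛667) ⊂ L with [Q(∛667):Q] = 3 (because 667 is not a perfect cube), so 3 | [L:Q]. As gcd(2,3) = 1, [L:Q] is divisible by 6. Conversely L is generated over Q by √113 and ∛667, so [L:Q] ≤ 2·3 = 6. Therefore [Q(√113, ∛667) : Q] = 6.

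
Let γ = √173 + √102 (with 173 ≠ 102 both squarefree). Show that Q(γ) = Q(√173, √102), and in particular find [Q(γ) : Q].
[Q(γ) : Q] = 4 (equivalently, Q(γ) = Q(√173, √102))

Obviously Q(γ) ⊆ Q(√173, √102), and [Q(√173, √102):Q] = 4 (since 173, 102 are distinct squarefree integers > 1 with 17646 not a perfect square). To show equality we compute the minimal polynomial of γ. From γ = √173 + √102: γ^2 = 173 + 2√(17646) + 102 = 275 + 2√(17646), so γ^2 - 275 = 2√(17646); squaring, (γ^2 - 275)^2 = 4·17646, i.e. γ^4 - 550γ^2 + 75625 - 70584 = 0, i.e. γ^4 - 550γ^2 + 5041 = 0. So γ is a root of x^4 - 550x^2 + 5041. This polynomial is irreducible over Q: it has no rational root (each ±√173 ± √102 is irrational), and any factorization into two quadratics over Q would force √(17646) ∈ Q (pairing opposite roots) or √173, √102 ∈ Q (other pairings), all impossible. Hence [Q(γ):Q] = 4 = [Q(√173, √102):Q], so Q(γ) = Q(√173, √102).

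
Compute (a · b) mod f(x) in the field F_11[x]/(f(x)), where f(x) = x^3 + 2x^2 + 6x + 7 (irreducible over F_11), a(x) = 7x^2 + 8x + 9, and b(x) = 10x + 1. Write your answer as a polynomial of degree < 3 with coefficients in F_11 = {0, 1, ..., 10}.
a · b ≡ 2x^2 + 8x + 3 (mod f(x))

Multiply in F_11[x]: a(x)·b(x) = (7x^2 + 8x + 9)·(10x + 1) = 4x^3 + 10x^2 + 10x + 9. This has degree ≥ 3, so divide by f(x) over F_11: 4x^3 + 10x^2 + 10x + 9 = (4)·(x^3 + 2x^2 + 6x + 7) + (2x^2 + 8x + 3). Hence a·b ≡ 2x^2 + 8x + 3 (mod f). (F_11[x]/(f) is a field with 11^3 = 1331 elements since f is irreducible of degree 3.)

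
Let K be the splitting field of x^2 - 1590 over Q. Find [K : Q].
[K : Q] = 2

f(x) = x^2 - 1590 factors as (x - √1590)(x + √1590). The splitting field is K = Q(√1590). Since 1590 is squarefree and > 1, it is not a perfect square, so x^2 - 1590 is irreducible over Q and [Q(√1590) : Q] = 2. Hence [K : Q] = 2.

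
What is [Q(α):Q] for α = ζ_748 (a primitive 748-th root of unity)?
[Q(α):Q] = 320

The minimal polynomial of ζ_748 over Q is the 748-th cyclotomic polynomial Φ_748(x), which is irreducible over Q and has degree φ(748) = 320. Hence [Q(α):Q] = φ(748) = 320.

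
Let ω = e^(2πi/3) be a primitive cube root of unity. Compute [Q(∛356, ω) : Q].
[Q(∛356, ω) : Q] = 6

[Q(∛356):Q] = 3 (min poly x^3 - 356, irreducible since 356 is not a perfect cube). [Q(ω):Q] = 2 (min poly x^2 + x + 1). Since Q(∛356) ⊂ R and ω ∉ R, we have ω ∉ Q(∛356), so x^2 + x + 1 remains irreducible over Q(∛356) and [Q(∛356, ω) : Q(∛356)] = 2. By the tower law, [Q(∛356, ω) : Q] = 3 · 2 = 6. (In fact Q(∛356, ω) is the splitting field of x^3 - 356 over Q.)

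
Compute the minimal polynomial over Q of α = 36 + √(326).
m_α(x) = x^2 - 72x + 970

From α - 36 = √(326), squaring gives (α - 36)^2 = 326, i.e. α^2 - 72α + 1296 = 326, so α^2 - 72α + 970 = 0. The discriminant of x^2 - 72x + 970 is (-72)^2 - 4·(970) = 5184 - 3880 = 1304, and 4·(326) is not a perfect square in Q since 326 is squarefree and ≠ 1. Hence x^2 - 72x + 970 is irreducible over Q and is the minimal polynomial of α.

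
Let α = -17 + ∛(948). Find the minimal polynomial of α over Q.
m_α(x) = x^3 + 51x^2 + 867x + 3965

Set β = α + 17 = ∛(948), so β^3 = 948. Then (α + 17)^3 - 948 = 0, i.e. α is a root of g(x) = (x + 17)^3 - 948 = x^3 + 51x^2 + 867x + 3965. Since g(x) = h(x + 17) where h(x) = x^3 - 948, and h is irreducible over Q (because 948 is not a perfect cube, so h has no rational root, and a monic cubic with no rational root is irreducible), g is also irreducible (irreducibility is preserved under the substitution x → x + 17). Hence m_α(x) = x^3 + 51x^2 + 867x + 3965.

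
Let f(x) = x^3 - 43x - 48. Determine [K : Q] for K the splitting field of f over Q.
[K : Q] = 6

By the rational root test, any rational root of the monic integer polynomial f(x) = x^3 - 43x - 48 must be an integer dividing the constant term -48, i.e. one of ±{1, 2, 3, 4, 6, 8, 12, 16, 24, 48}. Evaluating: f(1) = -90, f(-1) = -6, f(2) = -126, f(-2) = 30, f(3) = -150, f(-3) = 54, f(4) = -156, f(-4) = 60, f(6) = -90, f(-6) = -6, f(8) = 120, f(-8) = -216, f(12) = 1164, f(-12) = -1260, f(16) = 3360, f(-16) = -3456, f(24) = 12744, f(-24) = -12840, f(48) = 108480, f(-48) = -108576; none is 0, so f has no rational root and is therefore irreducible over Q (a cubic with no linear factor over a field is irreducible). For an irreducible cubic, the Galois group is A_3 or S_3 according as the discriminant disc(f) = -4a^3 - 27b^2 = -4·(-43)^3 - 27·(-48)^2 = 255820 is or is not a square in Q. Here disc(f) = 255820 is not a perfect square in Q, so the Galois group of f over Q is not contained in A_3 and must be all of S_3. The splitting field has degree |S_3| = 6 over Q, so [K : Q] = 6.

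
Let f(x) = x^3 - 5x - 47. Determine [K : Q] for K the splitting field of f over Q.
[K : Q] = 6

By the rational root test, any rational root of the monic integer polynomial f(x) = x^3 - 5x - 47 must be an integer dividing the constant term -47, i.e. one of ±{1, 47}. Evaluating: f(1) = -51, f(-1) = -43, f(47) = 103541, f(-47) = -103635; none is 0, so f has no rational root and is therefore irreducible over Q (a cubic with no linear factor over a field is irreducible). For an irreducible cubic, the Galois group is A_3 or S_3 according as the discriminant disc(f) = -4a^3 - 27b^2 = -4·(-5)^3 - 27·(-47)^2 = -59143 is or is not a square in Q. Here disc(f) = -59143 is not a perfect square in Q, so the Galois group of f over Q is not contained in A_3 and must be all of S_3. The splitting field has degree |S_3| = 6 over Q, so [K : Q] = 6.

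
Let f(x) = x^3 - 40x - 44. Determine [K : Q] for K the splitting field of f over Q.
[K : Q] = 6

By the rational root test, any rational root of the monic integer polynomial f(x) = x^3 - 40x - 44 must be an integer dividing the constant term -44, i.e. one of ±{1, 2, 4, 11, 22, 44}. Evaluating: f(1) = -83, f(-1) = -5, f(2) = -116, f(-2) = 28, f(4) = -140, f(-4) = 52, f(11) = 847, f(-11) = -935, f(22) = 9724, f(-22) = -9812, f(44) = 83380, f(-44) = -83468; none is 0, so f has no rational root and is therefore irreducible over Q (a cubic with no linear factor over a field is irreducible). For an irreducible cubic, the Galois group is A_3 or S_3 according as the discriminant disc(f) = -4a^3 - 27b^2 = -4·(-40)^3 - 27·(-44)^2 = 203728 is or is not a square in Q. Here disc(f) = 203728 is not a perfect square in Q, so the Galois group of f over Q is not contained in A_3 and must be all of S_3. The splitting field has degree |S_3| = 6 over Q, so [K : Q] = 6.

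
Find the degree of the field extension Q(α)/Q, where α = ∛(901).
[Q(α):Q] = 3

The minimal polynomial of α is x^3 - 901, irreducible over Q since 901 is not a perfect cube (so x^3 - 901 has no rational root). Hence [Q(α):Q] = deg(m_α) = 3.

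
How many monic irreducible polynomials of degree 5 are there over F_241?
There are 162598003392 monic irreducible polynomials of degree 5 over F_241

Each element of F_{241^5} that lies in no proper subfield is a root of exactly one monic irreducible of degree 5 over F_241, and each such polynomial has 5 distinct roots in F_{241^5}. By Möbius inversion the count is N_241(5) = (1/5) Σ_{d|5} μ(5/d) · 241^d = (1/5)(μ(5)·241^1 + μ(1)·241^5) = 812990016960/5 = 162598003392.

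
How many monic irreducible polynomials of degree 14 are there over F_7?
There are 48444446376 monic irreducible polynomials of degree 14 over F_7

Each element of F_{7^14} that lies in no proper subfield is a root of exactly one monic irreducible of degree 14 over F_7, and each such polynomial has 14 distinct roots in F_{7^14}. By Möbius inversion the count is N_7(14) = (1/14) Σ_{d|14} μ(14/d) · 7^d = (1/14)(μ(14)·7^1 + μ(7)·7^2 + μ(2)·7^7 + μ(1)·7^14) = 678222249264/14 = 48444446376.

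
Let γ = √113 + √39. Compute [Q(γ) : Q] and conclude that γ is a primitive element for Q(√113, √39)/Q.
[Q(γ) : Q] = 4 (equivalently, Q(γ) = Q(√113, √39))

Obviously Q(γ) ⊆ Q(√113, √39), and [Q(√113, √39):Q] = 4 (since 113, 39 are distinct squarefree integers > 1 with 4407 not a perfect square). To show equality we compute the minimal polynomial of γ. From γ = √113 + √39: γ^2 = 113 + 2√(4407) + 39 = 152 + 2√(4407), so γ^2 - 152 = 2√(4407); squaring, (γ^2 - 152)^2 = 4·4407, i.e. γ^4 - 304γ^2 + 23104 - 17628 = 0, i.e. γ^4 - 304γ^2 + 5476 = 0. So γ is a root of x^4 - 304x^2 + 5476. This polynomial is irreducible over Q: it has no rational root (each ±√113 ± √39 is irrational), and any factorization into two quadratics over Q would force √(4407) ∈ Q (pairing opposite roots) or √113, √39 ∈ Q (other pairings), all impossible. Hence [Q(γ):Q] = 4 = [Q(√113, √39):Q], so Q(γ) = Q(√113, √39).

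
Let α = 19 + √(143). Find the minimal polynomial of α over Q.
m_α(x) = x^2 - 38x + 218

From α - 19 = √(143), squaring gives (α - 19)^2 = 143, i.e. α^2 - 38α + 361 = 143, so α^2 - 38α + 218 = 0. The discriminant of x^2 - 38x + 218 is (-38)^2 - 4·(218) = 1444 - 872 = 572, and 4·(143) is not a perfect square in Q since 143 is squarefree and ≠ 1. Hence x^2 - 38x + 218 is irreducible over Q and is the minimal polynomial of α.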